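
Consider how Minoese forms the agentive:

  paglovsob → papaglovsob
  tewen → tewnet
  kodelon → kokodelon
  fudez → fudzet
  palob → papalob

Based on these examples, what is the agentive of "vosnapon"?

vovosnapon

tewen and kodelon both end in -n yet inflect differently (tewnet, kokodelon), so the final letter is not what conditions the rule; the last vowel is.
"vosnapon" has last vowel 'o'. The stems whose last vowel is 'o' (palob → papalob, kodelon → kokodelon, paglovsob → papaglovsob) repeat the first consonant+vowel as a prefix.
So vosnapon → vovosnapon.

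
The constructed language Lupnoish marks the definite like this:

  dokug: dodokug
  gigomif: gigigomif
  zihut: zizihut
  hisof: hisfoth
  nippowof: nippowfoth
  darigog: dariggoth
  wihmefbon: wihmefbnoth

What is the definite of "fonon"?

gigomif and hisof both end in -f yet inflect differently (gigigomif, hisfoth), so the final letter is not what conditions the rule; the last vowel is.
"fonon" has last vowel 'o'. The stems whose last vowel is 'o' (hisof → hisfoth, nippowof → nippowfoth, darigog → dariggoth) delete the last vowel and add -oth.
The other pattern: stems whose last vowel is 'i' or 'u' repeat the first consonant+vowel as a prefix.
So fonon → fonnoth.

fonnoth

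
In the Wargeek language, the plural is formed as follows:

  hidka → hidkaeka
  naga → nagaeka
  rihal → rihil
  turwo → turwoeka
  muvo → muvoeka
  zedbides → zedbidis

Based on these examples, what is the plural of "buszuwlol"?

buszuwlil

"buszuwlol" ends in a consonant. The stems ending in a consonant (zedbides → zedbidis, rihal → rihil) change the last vowel to 'i'.
The other pattern: stems ending in a vowel add -eka.
So buszuwlol → buszuwlil.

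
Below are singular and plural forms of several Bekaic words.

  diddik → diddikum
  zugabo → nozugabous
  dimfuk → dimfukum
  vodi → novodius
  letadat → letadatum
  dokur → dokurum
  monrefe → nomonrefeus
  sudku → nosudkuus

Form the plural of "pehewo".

nopehewous

"pehewo" ends in a vowel. The stems ending in a vowel (zugabo → nozugabous, monrefe → nomonrefeus, sudku → nosudkuus) add no- … -us around the stem.
The other pattern: stems ending in a consonant add -um.
So pehewo → nopehewous.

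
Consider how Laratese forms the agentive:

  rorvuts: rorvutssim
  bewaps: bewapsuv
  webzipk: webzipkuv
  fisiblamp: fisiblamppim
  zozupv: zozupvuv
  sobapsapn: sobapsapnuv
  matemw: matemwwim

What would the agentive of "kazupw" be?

kazupwuv

"kazupw" has second-to-last letter 'p'. The stems whose second-to-last letter is 'p' (webzipk → webzipkuv, bewaps → bewapsuv, sobapsapn → sobapsapnuv) add -uv.
The other pattern: stems whose second-to-last letter is 'm' or 't' double the final consonant and add -im.
So kazupw → kazupwuv.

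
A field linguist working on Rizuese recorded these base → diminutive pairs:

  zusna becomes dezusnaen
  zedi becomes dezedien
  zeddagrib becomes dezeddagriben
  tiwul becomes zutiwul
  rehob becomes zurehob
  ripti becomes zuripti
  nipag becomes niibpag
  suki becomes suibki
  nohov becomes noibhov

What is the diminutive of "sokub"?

zeddagrib and rehob both end in -b yet inflect differently (dezeddagriben, zurehob), so the final letter is not what conditions the rule; the first letter is.
"sokub" begins with s-. The one such stem in the data (suki → suibki) inserts -ib- after the first vowel (as do nipag, nohov), so the same rule applies.
The other patterns: stems beginning with z- add de- … -en around the stem; stems beginning with r- or t- add the prefix zu-.
So sokub → soibkub.

soibkub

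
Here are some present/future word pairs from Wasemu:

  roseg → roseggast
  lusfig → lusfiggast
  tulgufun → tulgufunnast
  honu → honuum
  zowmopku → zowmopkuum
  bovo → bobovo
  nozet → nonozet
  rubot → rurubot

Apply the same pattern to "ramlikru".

tulgufun and honu both have last vowel 'u' yet inflect differently (tulgufunnast, honuum), so the last vowel is not what conditions the rule; the final letter is.
"ramlikru" ends in -u. The stems ending in -u (honu → honuum, zowmopku → zowmopkuum) add -um.
The other patterns: stems ending in -g or -n double the final consonant and add -ast; stems ending in -o or -t repeat the first consonant+vowel as a prefix.
So ramlikru → ramlikruum.

ramlikruum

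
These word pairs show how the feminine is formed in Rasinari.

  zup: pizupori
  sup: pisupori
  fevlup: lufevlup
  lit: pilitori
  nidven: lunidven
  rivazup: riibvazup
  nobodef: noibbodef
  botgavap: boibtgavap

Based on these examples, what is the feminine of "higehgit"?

zup and fevlup both end in -p yet inflect differently (pizupori, lufevlup), so the final letter is not what conditions the rule; the number of vowels is.
"higehgit" has 3 vowels. The stems with 3 vowels (botgavap → boibtgavap, rivazup → riibvazup, nobodef → noibbodef) insert -ib- after the first vowel.
So higehgit → hiibgehgit.

hiibgehgit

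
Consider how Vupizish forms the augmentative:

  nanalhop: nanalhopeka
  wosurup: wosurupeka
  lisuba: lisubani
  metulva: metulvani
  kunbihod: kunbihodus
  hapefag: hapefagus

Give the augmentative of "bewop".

bewopeka

nanalhop and kunbihod both have last vowel 'o' yet inflect differently (nanalhopeka, kunbihodus), so the last vowel is not what conditions the rule; the final letter is.
"bewop" ends in -p. The stems ending in -p (nanalhop → nanalhopeka, wosurup → wosurupeka) add -eka.
So bewop → bewopeka.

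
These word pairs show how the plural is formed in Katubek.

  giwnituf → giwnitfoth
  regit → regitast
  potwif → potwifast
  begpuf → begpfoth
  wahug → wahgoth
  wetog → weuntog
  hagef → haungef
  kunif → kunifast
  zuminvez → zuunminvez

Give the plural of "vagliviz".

kunif and giwnituf both end in -f yet inflect differently (kunifast, giwnitfoth), so the final letter is not what conditions the rule; the last vowel is.
"vagliviz" has last vowel 'i'. The stems whose last vowel is 'i' (kunif → kunifast, regit → regitast, potwif → potwifast) add -ast.
The other patterns: stems whose last vowel is 'u' delete the last vowel and add -oth; stems whose last vowel is 'e' or 'o' insert -un- after the first vowel.
So vagliviz → vaglivizast.

vaglivizast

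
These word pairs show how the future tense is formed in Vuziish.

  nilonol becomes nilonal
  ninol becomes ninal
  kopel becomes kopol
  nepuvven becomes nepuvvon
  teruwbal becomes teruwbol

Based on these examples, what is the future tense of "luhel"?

nilonol and kopel both end in -l yet inflect differently (nilonal, kopol), so the final letter is not what conditions the rule; the last vowel is.
"luhel" has last vowel 'e'. The stems whose last vowel is 'e' (kopel → kopol, nepuvven → nepuvvon) change the last vowel to 'o'.
The other pattern: stems whose last vowel is 'o' change the last vowel to 'a'.
So luhel → luhol.

luhol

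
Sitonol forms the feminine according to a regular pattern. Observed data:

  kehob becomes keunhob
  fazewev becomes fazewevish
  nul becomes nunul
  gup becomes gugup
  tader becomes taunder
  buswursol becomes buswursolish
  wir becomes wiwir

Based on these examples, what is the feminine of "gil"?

wir and tader both end in -r yet inflect differently (wiwir, taunder), so the final letter is not what conditions the rule; the number of vowels is.
"gil" has 1 vowel. The stems with 1 vowel (wir → wiwir, nul → nunul, gup → gugup) repeat the first consonant+vowel as a prefix.
So gil → gigil.

gigil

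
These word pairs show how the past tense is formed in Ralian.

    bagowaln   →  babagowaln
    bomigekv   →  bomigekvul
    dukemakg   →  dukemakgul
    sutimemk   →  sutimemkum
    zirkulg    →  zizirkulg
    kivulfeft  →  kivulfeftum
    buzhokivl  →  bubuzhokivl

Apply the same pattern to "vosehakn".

dukemakg and zirkulg both end in -g yet inflect differently (dukemakgul, zizirkulg), so the final letter is not what conditions the rule; the second-to-last letter is.
"vosehakn" has second-to-last letter 'k'. The stems whose second-to-last letter is 'k' (dukemakg → dukemakgul, bomigekv → bomigekvul) add -ul.
So vosehakn → vosehaknul.

vosehaknul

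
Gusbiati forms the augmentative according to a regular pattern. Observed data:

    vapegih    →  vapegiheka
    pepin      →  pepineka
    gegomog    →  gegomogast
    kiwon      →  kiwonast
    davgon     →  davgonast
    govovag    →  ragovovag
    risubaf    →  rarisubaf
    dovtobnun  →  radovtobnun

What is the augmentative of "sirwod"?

pepin and kiwon both end in -n yet inflect differently (pepineka, kiwonast), so the final letter is not what conditions the rule; the last vowel is.
"sirwod" has last vowel 'o'. The stems whose last vowel is 'o' (gegomog → gegomogast, kiwon → kiwonast, davgon → davgonast) add -ast.
The other patterns: stems whose last vowel is 'i' add -eka; stems whose last vowel is 'a' or 'u' add the prefix ra-.
So sirwod → sirwodast.

sirwodast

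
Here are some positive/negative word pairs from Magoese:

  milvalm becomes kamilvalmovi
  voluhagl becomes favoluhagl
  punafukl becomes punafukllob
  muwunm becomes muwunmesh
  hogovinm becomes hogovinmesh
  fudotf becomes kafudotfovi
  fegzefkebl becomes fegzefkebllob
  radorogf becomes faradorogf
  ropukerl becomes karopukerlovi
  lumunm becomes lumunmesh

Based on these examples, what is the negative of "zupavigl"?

fazupavigl

voluhagl and fegzefkebl both end in -l yet inflect differently (favoluhagl, fegzefkebllob), so the final letter is not what conditions the rule; the second-to-last letter is.
"zupavigl" has second-to-last letter 'g'. The stems whose second-to-last letter is 'g' (voluhagl → favoluhagl, radorogf → faradorogf) add the prefix fa-.
The other patterns: stems whose second-to-last letter is 'b' or 'k' double the final consonant and add -ob; stems whose second-to-last letter is 'n' add -esh; stems whose second-to-last letter is 'l', 'r' or 't' add ka- … -ovi around the stem.
So zupavigl → fazupavigl.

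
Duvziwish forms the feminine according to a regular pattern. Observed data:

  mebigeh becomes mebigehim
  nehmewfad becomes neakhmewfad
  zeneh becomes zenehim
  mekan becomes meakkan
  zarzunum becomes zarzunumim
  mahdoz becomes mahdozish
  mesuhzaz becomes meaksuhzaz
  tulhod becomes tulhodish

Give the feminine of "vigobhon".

tulhod and nehmewfad both end in -d yet inflect differently (tulhodish, neakhmewfad), so the final letter is not what conditions the rule; the last vowel is.
"vigobhon" has last vowel 'o'. The stems whose last vowel is 'o' (mahdoz → mahdozish, tulhod → tulhodish) add -ish.
The other patterns: stems whose last vowel is 'a' insert -ak- after the first vowel; stems whose last vowel is 'e' or 'u' add -im.
So vigobhon → vigobhonish.

vigobhonish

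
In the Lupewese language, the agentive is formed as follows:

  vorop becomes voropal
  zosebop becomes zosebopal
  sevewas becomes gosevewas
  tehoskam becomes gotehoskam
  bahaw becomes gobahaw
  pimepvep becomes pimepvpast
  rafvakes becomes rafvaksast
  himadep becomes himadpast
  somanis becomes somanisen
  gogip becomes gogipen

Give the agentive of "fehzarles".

fehzarlsast

vorop and pimepvep both end in -p yet inflect differently (voropal, pimepvpast), so the final letter is not what conditions the rule; the last vowel is.
"fehzarles" has last vowel 'e'. The stems whose last vowel is 'e' (pimepvep → pimepvpast, rafvakes → rafvaksast, himadep → himadpast) delete the last vowel and add -ast.
The other patterns: stems whose last vowel is 'o' add -al; stems whose last vowel is 'a' add the prefix go-; stems whose last vowel is 'i' add -en.
So fehzarles → fehzarlsast.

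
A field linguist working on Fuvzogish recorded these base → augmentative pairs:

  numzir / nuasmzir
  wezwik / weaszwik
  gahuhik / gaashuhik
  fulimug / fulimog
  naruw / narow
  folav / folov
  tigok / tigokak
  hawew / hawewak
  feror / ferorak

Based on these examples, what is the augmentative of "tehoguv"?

tehogov

wezwik and tigok both end in -k yet inflect differently (weaszwik, tigokak), so the final letter is not what conditions the rule; the last vowel is.
"tehoguv" has last vowel 'u'. The stems whose last vowel is 'u' (fulimug → fulimog, naruw → narow) change the last vowel to 'o'.
So tehoguv → tehogov.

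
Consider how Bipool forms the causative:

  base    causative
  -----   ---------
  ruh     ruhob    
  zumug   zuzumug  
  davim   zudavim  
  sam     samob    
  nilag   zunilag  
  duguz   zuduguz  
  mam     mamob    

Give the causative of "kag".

kagob

"kag" has 1 vowel. The stems with 1 vowel (ruh → ruhob, sam → samob, mam → mamob) add -ob.
So kag → kagob.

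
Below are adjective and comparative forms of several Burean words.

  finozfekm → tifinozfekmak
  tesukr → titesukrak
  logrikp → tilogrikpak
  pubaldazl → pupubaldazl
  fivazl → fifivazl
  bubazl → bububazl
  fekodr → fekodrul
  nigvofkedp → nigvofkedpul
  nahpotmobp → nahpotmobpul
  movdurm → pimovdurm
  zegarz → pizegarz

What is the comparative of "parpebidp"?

tesukr and fekodr both end in -r yet inflect differently (titesukrak, fekodrul), so the final letter is not what conditions the rule; the second-to-last letter is.
"parpebidp" has second-to-last letter 'd'. The stems whose second-to-last letter is 'd' (fekodr → fekodrul, nigvofkedp → nigvofkedpul) add -ul.
The other patterns: stems whose second-to-last letter is 'k' add ti- … -ak around the stem; stems whose second-to-last letter is 'z' repeat the first consonant+vowel as a prefix; stems whose second-to-last letter is 'r' add the prefix pi-.
So parpebidp → parpebidpul.

parpebidpul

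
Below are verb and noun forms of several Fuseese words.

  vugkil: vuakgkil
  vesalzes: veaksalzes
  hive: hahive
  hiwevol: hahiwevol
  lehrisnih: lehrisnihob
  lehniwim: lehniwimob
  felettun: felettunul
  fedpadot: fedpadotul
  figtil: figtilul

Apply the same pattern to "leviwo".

leviwoob

vugkil and hiwevol both end in -l yet inflect differently (vuakgkil, hahiwevol), so the final letter is not what conditions the rule; the first letter is.
"leviwo" begins with l-. The stems beginning with l- (lehrisnih → lehrisnihob, lehniwim → lehniwimob) add -ob.
The other patterns: stems beginning with v- insert -ak- after the first vowel; stems beginning with h- add the prefix ha-; stems beginning with f- add -ul.
So leviwo → leviwoob.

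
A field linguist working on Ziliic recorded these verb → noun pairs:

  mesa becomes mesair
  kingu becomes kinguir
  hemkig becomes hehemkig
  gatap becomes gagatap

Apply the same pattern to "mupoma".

mupomair

mesa and gatap both have last vowel 'a' yet inflect differently (mesair, gagatap), so the last vowel is not what conditions the rule; whether the stem ends in a vowel or a consonant is.
"mupoma" ends in a vowel. The stems ending in a vowel (mesa → mesair, kingu → kinguir) add -ir.
The other pattern: stems ending in a consonant repeat the first consonant+vowel as a prefix.
So mupoma → mupomair.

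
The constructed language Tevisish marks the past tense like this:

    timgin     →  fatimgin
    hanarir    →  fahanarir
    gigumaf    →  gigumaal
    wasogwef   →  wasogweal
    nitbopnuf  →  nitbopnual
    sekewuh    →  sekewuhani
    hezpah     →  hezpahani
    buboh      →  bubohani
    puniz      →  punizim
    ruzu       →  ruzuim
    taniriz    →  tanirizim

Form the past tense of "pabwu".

nitbopnuf and sekewuh both have last vowel 'u' yet inflect differently (nitbopnual, sekewuhani), so the last vowel is not what conditions the rule; the final letter is.
"pabwu" ends in -u. The one such stem in the data (ruzu → ruzuim) adds -im, so the same rule applies.
So pabwu → pabwuim.

pabwuim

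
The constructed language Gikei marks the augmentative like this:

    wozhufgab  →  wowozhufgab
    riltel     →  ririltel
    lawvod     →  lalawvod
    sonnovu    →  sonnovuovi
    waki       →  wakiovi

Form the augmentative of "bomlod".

bobomlod

"bomlod" ends in a consonant. The stems ending in a consonant (wozhufgab → wowozhufgab, riltel → ririltel, lawvod → lalawvod) repeat the first consonant+vowel as a prefix.
So bomlod → bobomlod.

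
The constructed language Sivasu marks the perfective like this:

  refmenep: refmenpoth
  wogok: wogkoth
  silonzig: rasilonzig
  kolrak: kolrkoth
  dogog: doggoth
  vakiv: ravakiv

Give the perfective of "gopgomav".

"gopgomav" has last vowel 'a'. The one such stem in the data (kolrak → kolrkoth) deletes the last vowel and adds -oth (as do refmenep, wogok), so the same rule applies.
The other pattern: stems whose last vowel is 'i' add the prefix ra-.
So gopgomav → gopgomvoth.

gopgomvoth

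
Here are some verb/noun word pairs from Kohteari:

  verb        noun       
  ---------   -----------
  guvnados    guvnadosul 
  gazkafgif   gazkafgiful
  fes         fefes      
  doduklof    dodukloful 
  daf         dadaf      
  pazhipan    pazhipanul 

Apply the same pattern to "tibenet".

tibenetul

"tibenet" has 3 vowels. The stems with 3 vowels (gazkafgif → gazkafgiful, doduklof → dodukloful, guvnados → guvnadosul) add -ul.
So tibenet → tibenetul.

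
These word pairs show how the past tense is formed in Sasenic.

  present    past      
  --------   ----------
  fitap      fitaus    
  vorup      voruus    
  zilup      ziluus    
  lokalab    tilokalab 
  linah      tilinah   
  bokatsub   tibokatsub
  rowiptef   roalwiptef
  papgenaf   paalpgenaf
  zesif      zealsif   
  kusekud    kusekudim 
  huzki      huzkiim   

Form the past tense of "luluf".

fitap and lokalab both have last vowel 'a' yet inflect differently (fitaus, tilokalab), so the last vowel is not what conditions the rule; the final letter is.
"luluf" ends in -f. The stems ending in -f (rowiptef → roalwiptef, papgenaf → paalpgenaf, zesif → zealsif) insert -al- after the first vowel.
So luluf → lualluf.

lualluf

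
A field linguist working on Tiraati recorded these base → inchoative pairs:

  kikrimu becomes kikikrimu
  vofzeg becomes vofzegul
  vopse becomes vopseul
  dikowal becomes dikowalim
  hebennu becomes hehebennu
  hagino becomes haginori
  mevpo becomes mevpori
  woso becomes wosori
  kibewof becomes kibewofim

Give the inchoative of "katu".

woso and kibewof both have last vowel 'o' yet inflect differently (wosori, kibewofim), so the last vowel is not what conditions the rule; the final letter is.
"katu" ends in -u. The stems ending in -u (kikrimu → kikikrimu, hebennu → hehebennu) repeat the first consonant+vowel as a prefix.
The other patterns: stems ending in -o drop the final letter and add -ori; stems ending in -e or -g add -ul; stems ending in -f or -l add -im.
So katu → kakatu.

kakatu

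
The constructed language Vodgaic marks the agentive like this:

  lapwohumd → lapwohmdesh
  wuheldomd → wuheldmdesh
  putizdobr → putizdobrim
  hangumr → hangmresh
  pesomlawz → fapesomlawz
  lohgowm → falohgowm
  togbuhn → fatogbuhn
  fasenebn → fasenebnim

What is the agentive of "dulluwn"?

hangumr and putizdobr both end in -r yet inflect differently (hangmresh, putizdobrim), so the final letter is not what conditions the rule; the second-to-last letter is.
"dulluwn" has second-to-last letter 'w'. The stems whose second-to-last letter is 'w' (lohgowm → falohgowm, pesomlawz → fapesomlawz) add the prefix fa-.
So dulluwn → fadulluwn.

fadulluwn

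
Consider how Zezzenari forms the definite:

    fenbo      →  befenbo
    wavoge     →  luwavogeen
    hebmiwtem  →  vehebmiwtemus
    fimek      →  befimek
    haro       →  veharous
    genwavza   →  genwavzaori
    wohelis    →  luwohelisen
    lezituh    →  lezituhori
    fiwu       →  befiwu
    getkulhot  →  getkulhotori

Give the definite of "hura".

fenbo and haro both end in -o yet inflect differently (befenbo, veharous), so the final letter is not what conditions the rule; the first letter is.
"hura" begins with h-. The stems beginning with h- (haro → veharous, hebmiwtem → vehebmiwtemus) add ve- … -us around the stem.
So hura → vehuraus.

vehuraus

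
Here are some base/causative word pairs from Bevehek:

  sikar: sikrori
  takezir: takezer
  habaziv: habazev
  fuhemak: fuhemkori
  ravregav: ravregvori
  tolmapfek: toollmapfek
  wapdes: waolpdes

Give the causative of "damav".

damvori

habaziv and ravregav both end in -v yet inflect differently (habazev, ravregvori), so the final letter is not what conditions the rule; the last vowel is.
"damav" has last vowel 'a'. The stems whose last vowel is 'a' (ravregav → ravregvori, fuhemak → fuhemkori, sikar → sikrori) delete the last vowel and add -ori.
The other patterns: stems whose last vowel is 'i' change the last vowel to 'e'; stems whose last vowel is 'e' insert -ol- after the first vowel.
So damav → damvori.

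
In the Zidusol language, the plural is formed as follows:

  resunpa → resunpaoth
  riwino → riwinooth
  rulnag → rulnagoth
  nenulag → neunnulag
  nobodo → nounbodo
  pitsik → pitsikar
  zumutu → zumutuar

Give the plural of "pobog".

rulnag and nenulag both end in -g yet inflect differently (rulnagoth, neunnulag), so the final letter is not what conditions the rule; the first letter is.
"pobog" begins with p-. The one such stem in the data (pitsik → pitsikar) adds -ar, so the same rule applies.
The other patterns: stems beginning with r- add -oth; stems beginning with n- insert -un- after the first vowel.
So pobog → pobogar.

pobogar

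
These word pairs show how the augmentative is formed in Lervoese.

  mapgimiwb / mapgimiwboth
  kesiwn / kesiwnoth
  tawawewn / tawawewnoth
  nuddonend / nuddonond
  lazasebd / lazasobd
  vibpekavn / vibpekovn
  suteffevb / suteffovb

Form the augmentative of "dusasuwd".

"dusasuwd" has second-to-last letter 'w'. The stems whose second-to-last letter is 'w' (kesiwn → kesiwnoth, mapgimiwb → mapgimiwboth, tawawewn → tawawewnoth) add -oth.
So dusasuwd → dusasuwdoth.

dusasuwdoth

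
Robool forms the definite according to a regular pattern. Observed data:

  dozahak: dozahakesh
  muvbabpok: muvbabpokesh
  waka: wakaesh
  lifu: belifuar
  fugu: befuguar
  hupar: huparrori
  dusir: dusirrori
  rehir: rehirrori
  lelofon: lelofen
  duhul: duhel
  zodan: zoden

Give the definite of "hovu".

behovuar

dozahak and hupar both have last vowel 'a' yet inflect differently (dozahakesh, huparrori), so the last vowel is not what conditions the rule; the final letter is.
"hovu" ends in -u. The stems ending in -u (lifu → belifuar, fugu → befuguar) add be- … -ar around the stem.
The other patterns: stems ending in -a or -k add -esh; stems ending in -r double the final consonant and add -ori; stems ending in -l or -n change the last vowel to 'e'.
So hovu → behovuar.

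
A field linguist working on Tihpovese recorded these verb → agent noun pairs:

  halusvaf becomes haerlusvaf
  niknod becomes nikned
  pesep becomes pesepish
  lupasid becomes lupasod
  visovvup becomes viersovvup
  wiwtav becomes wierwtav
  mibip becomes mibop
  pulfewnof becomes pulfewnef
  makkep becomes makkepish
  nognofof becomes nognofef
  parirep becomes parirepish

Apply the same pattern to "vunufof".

vunufef

parirep and mibip both end in -p yet inflect differently (parirepish, mibop), so the final letter is not what conditions the rule; the last vowel is.
"vunufof" has last vowel 'o'. The stems whose last vowel is 'o' (pulfewnof → pulfewnef, nognofof → nognofef, niknod → nikned) change the last vowel to 'e'.
The other patterns: stems whose last vowel is 'e' add -ish; stems whose last vowel is 'i' change the last vowel to 'o'; stems whose last vowel is 'a' or 'u' insert -er- after the first vowel.
So vunufof → vunufef.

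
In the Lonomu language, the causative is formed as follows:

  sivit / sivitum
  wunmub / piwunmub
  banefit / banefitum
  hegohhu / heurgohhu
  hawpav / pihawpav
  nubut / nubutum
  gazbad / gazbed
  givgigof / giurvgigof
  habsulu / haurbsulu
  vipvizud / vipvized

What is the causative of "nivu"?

niurvu

"nivu" ends in -u. The stems ending in -u (habsulu → haurbsulu, hegohhu → heurgohhu) insert -ur- after the first vowel.
The other patterns: stems ending in -t add -um; stems ending in -d change the last vowel to 'e'; stems ending in -b or -v add the prefix pi-.
So nivu → niurvu.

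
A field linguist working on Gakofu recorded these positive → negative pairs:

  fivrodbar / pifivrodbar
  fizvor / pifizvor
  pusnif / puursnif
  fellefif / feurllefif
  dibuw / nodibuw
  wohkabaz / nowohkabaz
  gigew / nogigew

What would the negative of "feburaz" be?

nofeburaz

fivrodbar and wohkabaz both have last vowel 'a' yet inflect differently (pifivrodbar, nowohkabaz), so the last vowel is not what conditions the rule; the final letter is.
"feburaz" ends in -z. The one such stem in the data (wohkabaz → nowohkabaz) adds the prefix no-, so the same rule applies.
The other patterns: stems ending in -r add the prefix pi-; stems ending in -f insert -ur- after the first vowel.
So feburaz → nofeburaz.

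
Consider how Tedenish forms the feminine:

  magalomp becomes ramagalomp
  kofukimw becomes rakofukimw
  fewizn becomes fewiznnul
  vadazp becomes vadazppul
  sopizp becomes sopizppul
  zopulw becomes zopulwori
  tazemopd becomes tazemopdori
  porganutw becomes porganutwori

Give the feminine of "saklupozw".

"saklupozw" has second-to-last letter 'z'. The stems whose second-to-last letter is 'z' (fewizn → fewiznnul, vadazp → vadazppul, sopizp → sopizppul) double the final consonant and add -ul.
So saklupozw → saklupozwwul.

saklupozwwul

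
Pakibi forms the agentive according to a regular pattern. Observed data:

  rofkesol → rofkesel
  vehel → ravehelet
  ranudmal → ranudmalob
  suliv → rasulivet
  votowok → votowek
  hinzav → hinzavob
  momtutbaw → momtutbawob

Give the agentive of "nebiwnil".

ranebiwnilet

rofkesol and ranudmal both end in -l yet inflect differently (rofkesel, ranudmalob), so the final letter is not what conditions the rule; the last vowel is.
"nebiwnil" has last vowel 'i'. The one such stem in the data (suliv → rasulivet) adds ra- … -et around the stem, so the same rule applies.
The other patterns: stems whose last vowel is 'o' change the last vowel to 'e'; stems whose last vowel is 'a' add -ob.
So nebiwnil → ranebiwnilet.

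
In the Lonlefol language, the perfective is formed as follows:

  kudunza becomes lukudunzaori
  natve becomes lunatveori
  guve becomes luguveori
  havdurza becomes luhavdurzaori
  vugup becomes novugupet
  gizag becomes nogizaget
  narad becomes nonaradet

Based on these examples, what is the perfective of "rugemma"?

lurugemmaori

"rugemma" ends in a vowel. The stems ending in a vowel (kudunza → lukudunzaori, natve → lunatveori, guve → luguveori) add lu- … -ori around the stem.
The other pattern: stems ending in a consonant add no- … -et around the stem.
So rugemma → lurugemmaori.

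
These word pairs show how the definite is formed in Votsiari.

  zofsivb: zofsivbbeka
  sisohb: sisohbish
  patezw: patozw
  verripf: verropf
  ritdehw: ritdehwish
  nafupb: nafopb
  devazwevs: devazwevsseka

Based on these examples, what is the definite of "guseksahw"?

guseksahwish

sisohb and nafupb both end in -b yet inflect differently (sisohbish, nafopb), so the final letter is not what conditions the rule; the second-to-last letter is.
"guseksahw" has second-to-last letter 'h'. The stems whose second-to-last letter is 'h' (sisohb → sisohbish, ritdehw → ritdehwish) add -ish.
The other patterns: stems whose second-to-last letter is 'p' or 'z' change the last vowel to 'o'; stems whose second-to-last letter is 'v' double the final consonant and add -eka.
So guseksahw → guseksahwish.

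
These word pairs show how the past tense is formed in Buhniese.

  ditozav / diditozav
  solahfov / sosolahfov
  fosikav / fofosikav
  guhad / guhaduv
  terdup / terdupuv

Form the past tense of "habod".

haboduv

"habod" ends in -d. The one such stem in the data (guhad → guhaduv) adds -uv, so the same rule applies.
The other pattern: stems ending in -v repeat the first consonant+vowel as a prefix.
So habod → haboduv.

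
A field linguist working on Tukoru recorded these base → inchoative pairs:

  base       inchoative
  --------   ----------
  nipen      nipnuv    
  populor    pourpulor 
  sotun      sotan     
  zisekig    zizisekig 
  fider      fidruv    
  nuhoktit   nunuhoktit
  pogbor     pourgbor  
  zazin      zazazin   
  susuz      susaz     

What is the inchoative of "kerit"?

kekerit

"kerit" has last vowel 'i'. The stems whose last vowel is 'i' (zisekig → zizisekig, zazin → zazazin, nuhoktit → nunuhoktit) repeat the first consonant+vowel as a prefix.
So kerit → kekerit.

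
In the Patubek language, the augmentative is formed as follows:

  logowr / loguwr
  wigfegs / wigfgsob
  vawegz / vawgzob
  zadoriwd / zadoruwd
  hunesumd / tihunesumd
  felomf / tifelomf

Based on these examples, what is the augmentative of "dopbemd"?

"dopbemd" has second-to-last letter 'm'. The stems whose second-to-last letter is 'm' (hunesumd → tihunesumd, felomf → tifelomf) add the prefix ti-.
So dopbemd → tidopbemd.

tidopbemd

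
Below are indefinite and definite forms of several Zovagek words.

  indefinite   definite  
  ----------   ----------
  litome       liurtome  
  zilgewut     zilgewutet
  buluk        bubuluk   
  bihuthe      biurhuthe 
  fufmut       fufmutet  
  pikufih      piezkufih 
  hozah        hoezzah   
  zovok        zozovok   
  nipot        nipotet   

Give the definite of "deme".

deurme

zovok and nipot both have last vowel 'o' yet inflect differently (zozovok, nipotet), so the last vowel is not what conditions the rule; the final letter is.
"deme" ends in -e. The stems ending in -e (bihuthe → biurhuthe, litome → liurtome) insert -ur- after the first vowel.
So deme → deurme.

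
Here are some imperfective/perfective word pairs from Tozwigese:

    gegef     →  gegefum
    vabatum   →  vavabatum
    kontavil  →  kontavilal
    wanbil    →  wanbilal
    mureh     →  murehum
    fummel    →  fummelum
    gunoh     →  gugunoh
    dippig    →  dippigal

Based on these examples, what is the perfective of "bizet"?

bizetum

"bizet" has last vowel 'e'. The stems whose last vowel is 'e' (gegef → gegefum, fummel → fummelum, mureh → murehum) add -um.
So bizet → bizetum.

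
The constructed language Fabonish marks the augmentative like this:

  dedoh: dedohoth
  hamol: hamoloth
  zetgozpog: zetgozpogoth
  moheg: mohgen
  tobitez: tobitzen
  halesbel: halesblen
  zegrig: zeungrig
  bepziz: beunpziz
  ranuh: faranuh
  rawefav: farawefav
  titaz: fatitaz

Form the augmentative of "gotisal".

zetgozpog and moheg both end in -g yet inflect differently (zetgozpogoth, mohgen), so the final letter is not what conditions the rule; the last vowel is.
"gotisal" has last vowel 'a'. The stems whose last vowel is 'a' (rawefav → farawefav, titaz → fatitaz) add the prefix fa-.
The other patterns: stems whose last vowel is 'o' add -oth; stems whose last vowel is 'e' delete the last vowel and add -en; stems whose last vowel is 'i' insert -un- after the first vowel.
So gotisal → fagotisal.

fagotisal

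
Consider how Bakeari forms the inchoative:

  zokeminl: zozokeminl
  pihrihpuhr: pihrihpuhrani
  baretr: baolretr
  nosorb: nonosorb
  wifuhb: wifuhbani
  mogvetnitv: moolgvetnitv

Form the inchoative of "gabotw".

gaolbotw

pihrihpuhr and baretr both end in -r yet inflect differently (pihrihpuhrani, baolretr), so the final letter is not what conditions the rule; the second-to-last letter is.
"gabotw" has second-to-last letter 't'. The stems whose second-to-last letter is 't' (baretr → baolretr, mogvetnitv → moolgvetnitv) insert -ol- after the first vowel.
So gabotw → gaolbotw.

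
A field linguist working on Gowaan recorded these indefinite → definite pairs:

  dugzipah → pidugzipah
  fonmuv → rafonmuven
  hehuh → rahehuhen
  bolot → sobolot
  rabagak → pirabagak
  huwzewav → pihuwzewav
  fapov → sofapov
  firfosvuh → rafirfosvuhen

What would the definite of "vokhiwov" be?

sovokhiwov

hehuh and dugzipah both end in -h yet inflect differently (rahehuhen, pidugzipah), so the final letter is not what conditions the rule; the last vowel is.
"vokhiwov" has last vowel 'o'. The stems whose last vowel is 'o' (fapov → sofapov, bolot → sobolot) add the prefix so-.
The other patterns: stems whose last vowel is 'u' add ra- … -en around the stem; stems whose last vowel is 'a' add the prefix pi-.
So vokhiwov → sovokhiwov.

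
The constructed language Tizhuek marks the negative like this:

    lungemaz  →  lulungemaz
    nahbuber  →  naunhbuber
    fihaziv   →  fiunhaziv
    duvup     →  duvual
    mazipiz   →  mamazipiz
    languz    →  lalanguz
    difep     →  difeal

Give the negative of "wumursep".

wumurseal

duvup and languz both have last vowel 'u' yet inflect differently (duvual, lalanguz), so the last vowel is not what conditions the rule; the final letter is.
"wumursep" ends in -p. The stems ending in -p (difep → difeal, duvup → duvual) drop the final letter and add -al.
So wumursep → wumurseal.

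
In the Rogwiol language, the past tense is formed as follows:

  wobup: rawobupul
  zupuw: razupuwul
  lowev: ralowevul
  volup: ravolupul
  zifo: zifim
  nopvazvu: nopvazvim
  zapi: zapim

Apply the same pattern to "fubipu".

wobup and nopvazvu both have last vowel 'u' yet inflect differently (rawobupul, nopvazvim), so the last vowel is not what conditions the rule; whether the stem ends in a vowel or a consonant is.
"fubipu" ends in a vowel. The stems ending in a vowel (zifo → zifim, nopvazvu → nopvazvim, zapi → zapim) drop the final letter and add -im.
The other pattern: stems ending in a consonant add ra- … -ul around the stem.
So fubipu → fubipim.

fubipim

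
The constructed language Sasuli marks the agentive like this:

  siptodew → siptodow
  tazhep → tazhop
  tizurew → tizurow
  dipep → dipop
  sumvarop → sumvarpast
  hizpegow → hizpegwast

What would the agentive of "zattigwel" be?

zattigwol

"zattigwel" has last vowel 'e'. The stems whose last vowel is 'e' (siptodew → siptodow, tazhep → tazhop, tizurew → tizurow) change the last vowel to 'o'.
The other pattern: stems whose last vowel is 'o' delete the last vowel and add -ast.
So zattigwel → zattigwol.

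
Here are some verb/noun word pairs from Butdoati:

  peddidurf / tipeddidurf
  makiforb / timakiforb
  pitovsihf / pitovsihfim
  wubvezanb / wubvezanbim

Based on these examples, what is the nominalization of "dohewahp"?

"dohewahp" has second-to-last letter 'h'. The one such stem in the data (pitovsihf → pitovsihfim) adds -im, so the same rule applies.
So dohewahp → dohewahpim.

dohewahpim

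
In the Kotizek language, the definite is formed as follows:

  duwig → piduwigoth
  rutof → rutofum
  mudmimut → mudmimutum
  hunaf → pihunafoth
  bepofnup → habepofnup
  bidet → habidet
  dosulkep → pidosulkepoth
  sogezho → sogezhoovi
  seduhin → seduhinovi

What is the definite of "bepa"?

habepa

bepofnup and dosulkep both end in -p yet inflect differently (habepofnup, pidosulkepoth), so the final letter is not what conditions the rule; the first letter is.
"bepa" begins with b-. The stems beginning with b- (bidet → habidet, bepofnup → habepofnup) add the prefix ha-.
So bepa → habepa.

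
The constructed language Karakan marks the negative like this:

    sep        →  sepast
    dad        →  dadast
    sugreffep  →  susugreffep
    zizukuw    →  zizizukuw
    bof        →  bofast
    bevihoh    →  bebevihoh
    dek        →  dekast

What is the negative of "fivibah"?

sep and sugreffep both end in -p yet inflect differently (sepast, susugreffep), so the final letter is not what conditions the rule; the number of vowels is.
"fivibah" has 3 vowels. The stems with 3 vowels (sugreffep → susugreffep, zizukuw → zizizukuw, bevihoh → bebevihoh) repeat the first consonant+vowel as a prefix.
The other pattern: stems with 1 vowel add -ast.
So fivibah → fifivibah.

fifivibah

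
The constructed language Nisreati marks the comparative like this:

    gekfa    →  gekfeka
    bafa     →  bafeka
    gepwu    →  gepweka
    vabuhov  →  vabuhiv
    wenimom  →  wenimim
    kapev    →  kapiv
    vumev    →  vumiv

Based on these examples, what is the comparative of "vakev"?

gekfa and kapev both have 2 vowels yet inflect differently (gekfeka, kapiv), so the number of vowels is not what conditions the rule; whether the stem ends in a vowel or a consonant is.
"vakev" ends in a consonant. The stems ending in a consonant (vabuhov → vabuhiv, wenimom → wenimim, kapev → kapiv) change the last vowel to 'i'.
So vakev → vakiv.

vakiv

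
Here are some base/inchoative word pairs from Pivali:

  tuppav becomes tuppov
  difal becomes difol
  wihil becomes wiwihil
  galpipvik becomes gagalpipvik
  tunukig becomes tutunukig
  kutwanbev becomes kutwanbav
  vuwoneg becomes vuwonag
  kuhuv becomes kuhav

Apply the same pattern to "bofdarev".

"bofdarev" has last vowel 'e'. The stems whose last vowel is 'e' (kutwanbev → kutwanbav, vuwoneg → vuwonag) change the last vowel to 'a'.
The other patterns: stems whose last vowel is 'a' change the last vowel to 'o'; stems whose last vowel is 'i' repeat the first consonant+vowel as a prefix.
So bofdarev → bofdarav.

bofdarav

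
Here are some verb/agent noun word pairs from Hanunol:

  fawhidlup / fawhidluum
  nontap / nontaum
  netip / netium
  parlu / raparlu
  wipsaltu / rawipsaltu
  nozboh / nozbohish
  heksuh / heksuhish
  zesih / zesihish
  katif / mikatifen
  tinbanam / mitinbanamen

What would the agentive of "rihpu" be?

fawhidlup and parlu both have last vowel 'u' yet inflect differently (fawhidluum, raparlu), so the last vowel is not what conditions the rule; the final letter is.
"rihpu" ends in -u. The stems ending in -u (parlu → raparlu, wipsaltu → rawipsaltu) add the prefix ra-.
The other patterns: stems ending in -p drop the final letter and add -um; stems ending in -h add -ish; stems ending in -f or -m add mi- … -en around the stem.
So rihpu → rarihpu.

rarihpu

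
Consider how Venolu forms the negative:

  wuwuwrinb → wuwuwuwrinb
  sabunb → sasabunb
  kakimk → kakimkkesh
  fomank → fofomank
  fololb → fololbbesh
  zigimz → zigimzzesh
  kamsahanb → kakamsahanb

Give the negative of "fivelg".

fivelggesh

fomank and kakimk both end in -k yet inflect differently (fofomank, kakimkkesh), so the final letter is not what conditions the rule; the second-to-last letter is.
"fivelg" has second-to-last letter 'l'. The one such stem in the data (fololb → fololbbesh) doubles the final consonant and adds -esh (as do kakimk, zigimz), so the same rule applies.
So fivelg → fivelggesh.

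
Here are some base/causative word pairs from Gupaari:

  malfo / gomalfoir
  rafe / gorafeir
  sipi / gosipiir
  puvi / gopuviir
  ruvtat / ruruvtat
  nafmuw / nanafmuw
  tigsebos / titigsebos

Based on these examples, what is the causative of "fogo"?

gofogoir

malfo and tigsebos both have last vowel 'o' yet inflect differently (gomalfoir, titigsebos), so the last vowel is not what conditions the rule; whether the stem ends in a vowel or a consonant is.
"fogo" ends in a vowel. The stems ending in a vowel (malfo → gomalfoir, rafe → gorafeir, sipi → gosipiir) add go- … -ir around the stem.
The other pattern: stems ending in a consonant repeat the first consonant+vowel as a prefix.
So fogo → gofogoir.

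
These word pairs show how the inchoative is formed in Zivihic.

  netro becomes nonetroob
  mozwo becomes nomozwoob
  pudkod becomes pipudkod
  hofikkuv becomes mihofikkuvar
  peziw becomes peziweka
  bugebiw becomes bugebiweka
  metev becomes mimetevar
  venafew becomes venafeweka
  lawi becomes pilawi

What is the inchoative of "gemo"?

bugebiw and lawi both have last vowel 'i' yet inflect differently (bugebiweka, pilawi), so the last vowel is not what conditions the rule; the final letter is.
"gemo" ends in -o. The stems ending in -o (mozwo → nomozwoob, netro → nonetroob) add no- … -ob around the stem.
So gemo → nogemoob.

nogemoob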